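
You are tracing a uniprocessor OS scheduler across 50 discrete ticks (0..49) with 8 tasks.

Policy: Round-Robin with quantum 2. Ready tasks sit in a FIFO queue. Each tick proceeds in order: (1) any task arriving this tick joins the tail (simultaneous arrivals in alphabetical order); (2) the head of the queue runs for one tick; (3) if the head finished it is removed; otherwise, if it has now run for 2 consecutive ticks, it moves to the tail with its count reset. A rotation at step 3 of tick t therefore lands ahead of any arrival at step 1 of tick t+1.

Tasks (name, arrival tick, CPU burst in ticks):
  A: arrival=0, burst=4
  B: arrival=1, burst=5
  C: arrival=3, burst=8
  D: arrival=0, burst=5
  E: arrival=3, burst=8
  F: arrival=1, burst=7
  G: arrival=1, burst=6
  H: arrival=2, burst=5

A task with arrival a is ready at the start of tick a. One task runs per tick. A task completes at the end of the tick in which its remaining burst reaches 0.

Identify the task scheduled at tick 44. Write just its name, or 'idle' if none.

running at tick 44 = C

t=0: queue=[A,D] q_used=0 → run A
t=1: queue=[A,D,B,F,G] q_used=1 → run A
t=2: queue=[D,B,F,G,A,H] q_used=0 → run D
t=3: queue=[D,B,F,G,A,H,C,E] q_used=1 → run D
t=4: queue=[B,F,G,A,H,C,E,D] q_used=0 → run B
t=5: queue=[B,F,G,A,H,C,E,D] q_used=1 → run B
t=6: queue=[F,G,A,H,C,E,D,B] q_used=0 → run F
t=7: queue=[F,G,A,H,C,E,D,B] q_used=1 → run F
t=8: queue=[G,A,H,C,E,D,B,F] q_used=0 → run G
t=9: queue=[G,A,H,C,E,D,B,F] q_used=1 → run G
t=10: queue=[A,H,C,E,D,B,F,G] q_used=0 → run A
t=11: queue=[A,H,C,E,D,B,F,G] q_used=1 → run A
t=12: queue=[H,C,E,D,B,F,G] q_used=0 → run H
t=13: queue=[H,C,E,D,B,F,G] q_used=1 → run H
t=14: queue=[C,E,D,B,F,G,H] q_used=0 → run C
t=15: queue=[C,E,D,B,F,G,H] q_used=1 → run C
t=16: queue=[E,D,B,F,G,H,C] q_used=0 → run E
t=17: queue=[E,D,B,F,G,H,C] q_used=1 → run E
t=18: queue=[D,B,F,G,H,C,E] q_used=0 → run D
t=19: queue=[D,B,F,G,H,C,E] q_used=1 → run D
t=20: queue=[B,F,G,H,C,E,D] q_used=0 → run B
t=21: queue=[B,F,G,H,C,E,D] q_used=1 → run B
t=22: queue=[F,G,H,C,E,D,B] q_used=0 → run F
t=23: queue=[F,G,H,C,E,D,B] q_used=1 → run F
t=24: queue=[G,H,C,E,D,B,F] q_used=0 → run G
t=25: queue=[G,H,C,E,D,B,F] q_used=1 → run G
t=26: queue=[H,C,E,D,B,F,G] q_used=0 → run H
t=27: queue=[H,C,E,D,B,F,G] q_used=1 → run H
t=28: queue=[C,E,D,B,F,G,H] q_used=0 → run C
t=29: queue=[C,E,D,B,F,G,H] q_used=1 → run C
t=30: queue=[E,D,B,F,G,H,C] q_used=0 → run E
t=31: queue=[E,D,B,F,G,H,C] q_used=1 → run E
t=32: queue=[D,B,F,G,H,C,E] q_used=0 → run D
t=33: queue=[B,F,G,H,C,E] q_used=0 → run B
t=34: queue=[F,G,H,C,E] q_used=0 → run F
t=35: queue=[F,G,H,C,E] q_used=1 → run F
t=36: queue=[G,H,C,E,F] q_used=0 → run G
t=37: queue=[G,H,C,E,F] q_used=1 → run G
t=38: queue=[H,C,E,F] q_used=0 → run H
t=39: queue=[C,E,F] q_used=0 → run C
t=40: queue=[C,E,F] q_used=1 → run C
t=41: queue=[E,F,C] q_used=0 → run E
t=42: queue=[E,F,C] q_used=1 → run E
t=43: queue=[F,C,E] q_used=0 → run F
t=44: queue=[C,E] q_used=0 → run C
t=45: queue=[C,E] q_used=1 → run C
t=46: queue=[E] q_used=0 → run E
t=47: queue=[E] q_used=1 → run E
t=48: (idle)
t=49: (idle)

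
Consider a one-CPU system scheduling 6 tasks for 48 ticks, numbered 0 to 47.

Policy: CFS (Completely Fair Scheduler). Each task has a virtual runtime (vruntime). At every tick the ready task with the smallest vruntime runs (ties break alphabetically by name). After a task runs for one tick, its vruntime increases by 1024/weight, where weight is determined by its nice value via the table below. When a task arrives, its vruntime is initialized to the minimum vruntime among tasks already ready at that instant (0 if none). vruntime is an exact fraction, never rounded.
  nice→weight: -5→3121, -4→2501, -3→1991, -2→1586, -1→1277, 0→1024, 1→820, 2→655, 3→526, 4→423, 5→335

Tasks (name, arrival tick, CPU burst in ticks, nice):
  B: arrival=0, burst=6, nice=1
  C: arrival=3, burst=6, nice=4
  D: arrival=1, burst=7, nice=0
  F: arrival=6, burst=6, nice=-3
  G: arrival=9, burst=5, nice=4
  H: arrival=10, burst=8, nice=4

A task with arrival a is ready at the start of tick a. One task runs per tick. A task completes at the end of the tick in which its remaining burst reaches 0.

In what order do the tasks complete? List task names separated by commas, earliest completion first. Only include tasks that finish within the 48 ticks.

t=0: vr[B=0] → run B
t=1: vr[B=256/205 D=256/205] → run B
t=2: vr[B=512/205 D=256/205] → run D
t=3: vr[B=512/205 C=461/205 D=461/205] → run C
t=4: vr[B=512/205 C=404923/86715 D=461/205] → run D
t=5: vr[B=512/205 C=404923/86715 D=666/205] → run B
t=6: vr[B=768/205 C=404923/86715 D=666/205 F=666/205] → run D
t=7: vr[B=768/205 C=404923/86715 D=871/205 F=666/205] → run F
t=8: vr[B=768/205 C=404923/86715 D=871/205 F=1535926/408155] → run B
t=9: vr[B=1024/205 C=404923/86715 D=871/205 F=1535926/408155 G=1535926/408155] → run F
t=10: vr[B=1024/205 C=404923/86715 D=871/205 F=1745846/408155 G=1535926/408155 H=1535926/408155] → run G
t=11: vr[B=1024/205 C=404923/86715 D=871/205 F=1745846/408155 G=1067647418/172649565 H=1535926/408155] → run H
t=12: vr[B=1024/205 C=404923/86715 D=871/205 F=1745846/408155 G=1067647418/172649565 H=1067647418/172649565] → run D
t=13: vr[B=1024/205 C=404923/86715 D=1076/205 F=1745846/408155 G=1067647418/172649565 H=1067647418/172649565] → run F
t=14: vr[B=1024/205 C=404923/86715 D=1076/205 F=1955766/408155 G=1067647418/172649565 H=1067647418/172649565] → run C
t=15: vr[B=1024/205 C=614843/86715 D=1076/205 F=1955766/408155 G=1067647418/172649565 H=1067647418/172649565] → run F
t=16: vr[B=1024/205 C=614843/86715 D=1076/205 F=2165686/408155 G=1067647418/172649565 H=1067647418/172649565] → run B
t=17: vr[B=256/41 C=614843/86715 D=1076/205 F=2165686/408155 G=1067647418/172649565 H=1067647418/172649565] → run D
t=18: vr[B=256/41 C=614843/86715 D=1281/205 F=2165686/408155 G=1067647418/172649565 H=1067647418/172649565] → run F
t=19: vr[B=256/41 C=614843/86715 D=1281/205 F=2375606/408155 G=1067647418/172649565 H=1067647418/172649565] → run F
t=20: vr[B=256/41 C=614843/86715 D=1281/205 G=1067647418/172649565 H=1067647418/172649565] → run G
t=21: vr[B=256/41 C=614843/86715 D=1281/205 G=1485598138/172649565 H=1067647418/172649565] → run H
t=22: vr[B=256/41 C=614843/86715 D=1281/205 G=1485598138/172649565 H=1485598138/172649565] → run B
t=23: vr[C=614843/86715 D=1281/205 G=1485598138/172649565 H=1485598138/172649565] → run D
t=24: vr[C=614843/86715 D=1486/205 G=1485598138/172649565 H=1485598138/172649565] → run C
t=25: vr[C=274921/28905 D=1486/205 G=1485598138/172649565 H=1485598138/172649565] → run D
t=26: vr[C=274921/28905 G=1485598138/172649565 H=1485598138/172649565] → run G
t=27: vr[C=274921/28905 G=634516286/57549855 H=1485598138/172649565] → run H
t=28: vr[C=274921/28905 G=634516286/57549855 H=634516286/57549855] → run C
t=29: vr[C=1034683/86715 G=634516286/57549855 H=634516286/57549855] → run G
t=30: vr[C=1034683/86715 G=2321499578/172649565 H=634516286/57549855] → run H
t=31: vr[C=1034683/86715 G=2321499578/172649565 H=2321499578/172649565] → run C
t=32: vr[C=1244603/86715 G=2321499578/172649565 H=2321499578/172649565] → run G
t=33: vr[C=1244603/86715 H=2321499578/172649565] → run H
t=34: vr[C=1244603/86715 H=2739450298/172649565] → run C
t=35: vr[H=2739450298/172649565] → run H
t=36: vr[H=1052467006/57549855] → run H
t=37: vr[H=3575351738/172649565] → run H
t=38: (idle)
t=39: (idle)
t=40: (idle)
t=41: (idle)
t=42: (idle)
t=43: (idle)
t=44: (idle)
t=45: (idle)
t=46: (idle)
t=47: (idle)

completion order = F, B, D, G, C, H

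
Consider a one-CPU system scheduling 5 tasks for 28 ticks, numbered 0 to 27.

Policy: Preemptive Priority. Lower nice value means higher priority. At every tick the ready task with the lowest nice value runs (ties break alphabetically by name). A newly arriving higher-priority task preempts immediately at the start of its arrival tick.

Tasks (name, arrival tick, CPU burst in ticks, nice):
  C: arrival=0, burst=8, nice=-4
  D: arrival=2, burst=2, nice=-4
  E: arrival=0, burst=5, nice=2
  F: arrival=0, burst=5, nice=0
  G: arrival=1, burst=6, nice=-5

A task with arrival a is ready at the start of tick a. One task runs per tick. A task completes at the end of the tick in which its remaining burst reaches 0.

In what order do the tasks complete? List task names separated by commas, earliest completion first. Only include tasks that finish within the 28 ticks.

t=0: ready={C,E,F} → run C
t=1: ready={C,E,F,G} → run G
t=2: ready={C,D,E,F,G} → run G
t=3: ready={C,D,E,F,G} → run G
t=4: ready={C,D,E,F,G} → run G
t=5: ready={C,D,E,F,G} → run G
t=6: ready={C,D,E,F,G} → run G
t=7: ready={C,D,E,F} → run C
t=8: ready={C,D,E,F} → run C
t=9: ready={C,D,E,F} → run C
t=10: ready={C,D,E,F} → run C
t=11: ready={C,D,E,F} → run C
t=12: ready={C,D,E,F} → run C
t=13: ready={C,D,E,F} → run C
t=14: ready={D,E,F} → run D
t=15: ready={D,E,F} → run D
t=16: ready={E,F} → run F
t=17: ready={E,F} → run F
t=18: ready={E,F} → run F
t=19: ready={E,F} → run F
t=20: ready={E,F} → run F
t=21: ready={E} → run E
t=22: ready={E} → run E
t=23: ready={E} → run E
t=24: ready={E} → run E
t=25: ready={E} → run E
t=26: (idle)
t=27: (idle)

completion order = G, C, D, F, E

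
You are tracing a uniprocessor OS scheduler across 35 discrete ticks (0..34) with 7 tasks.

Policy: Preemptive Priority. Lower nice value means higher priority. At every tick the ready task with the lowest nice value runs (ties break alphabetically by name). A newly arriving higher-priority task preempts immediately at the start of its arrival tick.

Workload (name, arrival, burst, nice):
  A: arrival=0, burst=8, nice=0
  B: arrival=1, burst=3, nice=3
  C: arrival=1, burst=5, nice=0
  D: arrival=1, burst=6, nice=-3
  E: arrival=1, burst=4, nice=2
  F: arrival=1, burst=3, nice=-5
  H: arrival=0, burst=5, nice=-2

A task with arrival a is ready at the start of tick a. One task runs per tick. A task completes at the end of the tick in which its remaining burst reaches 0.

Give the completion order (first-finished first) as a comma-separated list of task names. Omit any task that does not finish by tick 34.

t=0: ready={A,H} → run H
t=1: ready={A,B,C,D,E,F,H} → run F
t=2: ready={A,B,C,D,E,F,H} → run F
t=3: ready={A,B,C,D,E,F,H} → run F
t=4: ready={A,B,C,D,E,H} → run D
t=5: ready={A,B,C,D,E,H} → run D
t=6: ready={A,B,C,D,E,H} → run D
t=7: ready={A,B,C,D,E,H} → run D
t=8: ready={A,B,C,D,E,H} → run D
t=9: ready={A,B,C,D,E,H} → run D
t=10: ready={A,B,C,E,H} → run H
t=11: ready={A,B,C,E,H} → run H
t=12: ready={A,B,C,E,H} → run H
t=13: ready={A,B,C,E,H} → run H
t=14: ready={A,B,C,E} → run A
t=15: ready={A,B,C,E} → run A
t=16: ready={A,B,C,E} → run A
t=17: ready={A,B,C,E} → run A
t=18: ready={A,B,C,E} → run A
t=19: ready={A,B,C,E} → run A
t=20: ready={A,B,C,E} → run A
t=21: ready={A,B,C,E} → run A
t=22: ready={B,C,E} → run C
t=23: ready={B,C,E} → run C
t=24: ready={B,C,E} → run C
t=25: ready={B,C,E} → run C
t=26: ready={B,C,E} → run C
t=27: ready={B,E} → run E
t=28: ready={B,E} → run E
t=29: ready={B,E} → run E
t=30: ready={B,E} → run E
t=31: ready={B} → run B
t=32: ready={B} → run B
t=33: ready={B} → run B
t=34: (idle)

completion order = F, D, H, A, C, E, B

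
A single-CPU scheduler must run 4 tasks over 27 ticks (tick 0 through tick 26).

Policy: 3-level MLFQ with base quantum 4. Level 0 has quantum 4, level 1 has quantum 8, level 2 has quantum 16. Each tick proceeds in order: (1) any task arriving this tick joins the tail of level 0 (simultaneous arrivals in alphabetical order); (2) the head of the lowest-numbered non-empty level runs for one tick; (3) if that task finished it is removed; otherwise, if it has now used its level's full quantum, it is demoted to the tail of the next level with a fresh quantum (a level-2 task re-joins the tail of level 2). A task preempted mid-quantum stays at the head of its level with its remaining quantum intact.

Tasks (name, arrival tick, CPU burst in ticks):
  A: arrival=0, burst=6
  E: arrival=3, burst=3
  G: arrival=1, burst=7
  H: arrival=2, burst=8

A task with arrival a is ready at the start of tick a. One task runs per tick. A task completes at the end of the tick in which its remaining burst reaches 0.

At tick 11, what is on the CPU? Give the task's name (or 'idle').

running at tick 11 = H

t=0: L0/L1/L2 = A/-/- → run A
t=1: L0/L1/L2 = AG/-/- → run A
t=2: L0/L1/L2 = AGH/-/- → run A
t=3: L0/L1/L2 = AGHE/-/- → run A
t=4: L0/L1/L2 = GHE/A/- → run G
t=5: L0/L1/L2 = GHE/A/- → run G
t=6: L0/L1/L2 = GHE/A/- → run G
t=7: L0/L1/L2 = GHE/A/- → run G
t=8: L0/L1/L2 = HE/AG/- → run H
t=9: L0/L1/L2 = HE/AG/- → run H
t=10: L0/L1/L2 = HE/AG/- → run H
t=11: L0/L1/L2 = HE/AG/- → run H
t=12: L0/L1/L2 = E/AGH/- → run E
t=13: L0/L1/L2 = E/AGH/- → run E
t=14: L0/L1/L2 = E/AGH/- → run E
t=15: L0/L1/L2 = -/AGH/- → run A
t=16: L0/L1/L2 = -/AGH/- → run A
t=17: L0/L1/L2 = -/GH/- → run G
t=18: L0/L1/L2 = -/GH/- → run G
t=19: L0/L1/L2 = -/GH/- → run G
t=20: L0/L1/L2 = -/H/- → run H
t=21: L0/L1/L2 = -/H/- → run H
t=22: L0/L1/L2 = -/H/- → run H
t=23: L0/L1/L2 = -/H/- → run H
t=24: (idle)
t=25: (idle)
t=26: (idle)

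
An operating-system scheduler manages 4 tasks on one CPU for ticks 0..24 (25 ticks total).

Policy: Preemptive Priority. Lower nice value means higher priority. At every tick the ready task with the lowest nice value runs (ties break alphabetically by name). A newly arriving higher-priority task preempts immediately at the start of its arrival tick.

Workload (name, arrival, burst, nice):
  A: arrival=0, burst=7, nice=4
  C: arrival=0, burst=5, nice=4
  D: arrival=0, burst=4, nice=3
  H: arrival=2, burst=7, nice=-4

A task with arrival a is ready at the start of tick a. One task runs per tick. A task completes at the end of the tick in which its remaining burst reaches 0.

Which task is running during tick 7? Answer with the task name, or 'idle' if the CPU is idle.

running at tick 7 = H

t=0: ready={A,C,D} → run D
t=1: ready={A,C,D} → run D
t=2: ready={A,C,D,H} → run H
t=3: ready={A,C,D,H} → run H
t=4: ready={A,C,D,H} → run H
t=5: ready={A,C,D,H} → run H
t=6: ready={A,C,D,H} → run H
t=7: ready={A,C,D,H} → run H
t=8: ready={A,C,D,H} → run H
t=9: ready={A,C,D} → run D
t=10: ready={A,C,D} → run D
t=11: ready={A,C} → run A
t=12: ready={A,C} → run A
t=13: ready={A,C} → run A
t=14: ready={A,C} → run A
t=15: ready={A,C} → run A
t=16: ready={A,C} → run A
t=17: ready={A,C} → run A
t=18: ready={C} → run C
t=19: ready={C} → run C
t=20: ready={C} → run C
t=21: ready={C} → run C
t=22: ready={C} → run C
t=23: (idle)
t=24: (idle)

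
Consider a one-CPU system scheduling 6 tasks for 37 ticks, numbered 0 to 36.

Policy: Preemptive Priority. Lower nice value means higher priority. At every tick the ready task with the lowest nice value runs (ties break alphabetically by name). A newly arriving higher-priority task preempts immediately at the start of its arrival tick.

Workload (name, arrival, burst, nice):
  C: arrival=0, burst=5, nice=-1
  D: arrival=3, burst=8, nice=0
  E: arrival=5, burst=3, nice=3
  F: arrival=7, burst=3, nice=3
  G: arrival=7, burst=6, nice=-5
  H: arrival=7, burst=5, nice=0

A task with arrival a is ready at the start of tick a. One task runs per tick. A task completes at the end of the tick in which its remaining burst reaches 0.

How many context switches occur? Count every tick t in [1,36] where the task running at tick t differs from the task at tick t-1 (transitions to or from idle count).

context switches = 7

t=0: ready={C} → run C
t=1: ready={C} → run C
t=2: ready={C} → run C
t=3: ready={C,D} → run C
t=4: ready={C,D} → run C
t=5: ready={D,E} → run D
t=6: ready={D,E} → run D
t=7: ready={D,E,F,G,H} → run G
t=8: ready={D,E,F,G,H} → run G
t=9: ready={D,E,F,G,H} → run G
t=10: ready={D,E,F,G,H} → run G
t=11: ready={D,E,F,G,H} → run G
t=12: ready={D,E,F,G,H} → run G
t=13: ready={D,E,F,H} → run D
t=14: ready={D,E,F,H} → run D
t=15: ready={D,E,F,H} → run D
t=16: ready={D,E,F,H} → run D
t=17: ready={D,E,F,H} → run D
t=18: ready={D,E,F,H} → run D
t=19: ready={E,F,H} → run H
t=20: ready={E,F,H} → run H
t=21: ready={E,F,H} → run H
t=22: ready={E,F,H} → run H
t=23: ready={E,F,H} → run H
t=24: ready={E,F} → run E
t=25: ready={E,F} → run E
t=26: ready={E,F} → run E
t=27: ready={F} → run F
t=28: ready={F} → run F
t=29: ready={F} → run F
t=30: (idle)
t=31: (idle)
t=32: (idle)
t=33: (idle)
t=34: (idle)
t=35: (idle)
t=36: (idle)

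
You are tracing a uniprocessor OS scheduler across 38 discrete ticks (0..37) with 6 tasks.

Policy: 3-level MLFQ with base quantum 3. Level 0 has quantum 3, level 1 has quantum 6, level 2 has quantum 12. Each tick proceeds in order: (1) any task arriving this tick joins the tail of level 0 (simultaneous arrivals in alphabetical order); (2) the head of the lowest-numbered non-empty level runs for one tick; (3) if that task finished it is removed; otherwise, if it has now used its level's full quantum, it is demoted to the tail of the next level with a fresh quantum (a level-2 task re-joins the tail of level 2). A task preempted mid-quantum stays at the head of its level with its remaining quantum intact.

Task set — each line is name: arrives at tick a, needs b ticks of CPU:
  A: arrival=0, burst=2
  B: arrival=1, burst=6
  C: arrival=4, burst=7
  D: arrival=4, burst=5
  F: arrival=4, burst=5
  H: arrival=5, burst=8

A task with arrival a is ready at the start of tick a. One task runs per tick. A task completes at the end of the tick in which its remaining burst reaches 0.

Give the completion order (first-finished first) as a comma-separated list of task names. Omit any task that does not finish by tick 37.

t=0: L0/L1/L2 = A/-/- → run A
t=1: L0/L1/L2 = AB/-/- → run A
t=2: L0/L1/L2 = B/-/- → run B
t=3: L0/L1/L2 = B/-/- → run B
t=4: L0/L1/L2 = BCDF/-/- → run B
t=5: L0/L1/L2 = CDFH/B/- → run C
t=6: L0/L1/L2 = CDFH/B/- → run C
t=7: L0/L1/L2 = CDFH/B/- → run C
t=8: L0/L1/L2 = DFH/BC/- → run D
t=9: L0/L1/L2 = DFH/BC/- → run D
t=10: L0/L1/L2 = DFH/BC/- → run D
t=11: L0/L1/L2 = FH/BCD/- → run F
t=12: L0/L1/L2 = FH/BCD/- → run F
t=13: L0/L1/L2 = FH/BCD/- → run F
t=14: L0/L1/L2 = H/BCDF/- → run H
t=15: L0/L1/L2 = H/BCDF/- → run H
t=16: L0/L1/L2 = H/BCDF/- → run H
t=17: L0/L1/L2 = -/BCDFH/- → run B
t=18: L0/L1/L2 = -/BCDFH/- → run B
t=19: L0/L1/L2 = -/BCDFH/- → run B
t=20: L0/L1/L2 = -/CDFH/- → run C
t=21: L0/L1/L2 = -/CDFH/- → run C
t=22: L0/L1/L2 = -/CDFH/- → run C
t=23: L0/L1/L2 = -/CDFH/- → run C
t=24: L0/L1/L2 = -/DFH/- → run D
t=25: L0/L1/L2 = -/DFH/- → run D
t=26: L0/L1/L2 = -/FH/- → run F
t=27: L0/L1/L2 = -/FH/- → run F
t=28: L0/L1/L2 = -/H/- → run H
t=29: L0/L1/L2 = -/H/- → run H
t=30: L0/L1/L2 = -/H/- → run H
t=31: L0/L1/L2 = -/H/- → run H
t=32: L0/L1/L2 = -/H/- → run H
t=33: (idle)
t=34: (idle)
t=35: (idle)
t=36: (idle)
t=37: (idle)

completion order = A, B, C, D, F, H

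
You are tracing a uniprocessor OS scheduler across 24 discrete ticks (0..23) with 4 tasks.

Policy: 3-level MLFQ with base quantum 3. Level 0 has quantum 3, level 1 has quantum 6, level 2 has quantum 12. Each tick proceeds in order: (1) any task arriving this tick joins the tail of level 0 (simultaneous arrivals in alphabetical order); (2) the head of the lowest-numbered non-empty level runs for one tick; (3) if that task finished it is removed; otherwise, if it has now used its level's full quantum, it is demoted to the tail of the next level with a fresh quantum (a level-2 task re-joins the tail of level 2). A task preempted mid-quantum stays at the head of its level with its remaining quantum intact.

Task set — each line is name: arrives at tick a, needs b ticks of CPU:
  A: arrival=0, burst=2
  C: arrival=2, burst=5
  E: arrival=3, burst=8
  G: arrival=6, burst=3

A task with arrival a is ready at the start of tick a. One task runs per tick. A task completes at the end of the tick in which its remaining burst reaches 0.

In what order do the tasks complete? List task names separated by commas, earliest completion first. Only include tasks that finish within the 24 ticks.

completion order = A, G, C, E

t=0: L0/L1/L2 = A/-/- → run A
t=1: L0/L1/L2 = A/-/- → run A
t=2: L0/L1/L2 = C/-/- → run C
t=3: L0/L1/L2 = CE/-/- → run C
t=4: L0/L1/L2 = CE/-/- → run C
t=5: L0/L1/L2 = E/C/- → run E
t=6: L0/L1/L2 = EG/C/- → run E
t=7: L0/L1/L2 = EG/C/- → run E
t=8: L0/L1/L2 = G/CE/- → run G
t=9: L0/L1/L2 = G/CE/- → run G
t=10: L0/L1/L2 = G/CE/- → run G
t=11: L0/L1/L2 = -/CE/- → run C
t=12: L0/L1/L2 = -/CE/- → run C
t=13: L0/L1/L2 = -/E/- → run E
t=14: L0/L1/L2 = -/E/- → run E
t=15: L0/L1/L2 = -/E/- → run E
t=16: L0/L1/L2 = -/E/- → run E
t=17: L0/L1/L2 = -/E/- → run E
t=18: (idle)
t=19: (idle)
t=20: (idle)
t=21: (idle)
t=22: (idle)
t=23: (idle)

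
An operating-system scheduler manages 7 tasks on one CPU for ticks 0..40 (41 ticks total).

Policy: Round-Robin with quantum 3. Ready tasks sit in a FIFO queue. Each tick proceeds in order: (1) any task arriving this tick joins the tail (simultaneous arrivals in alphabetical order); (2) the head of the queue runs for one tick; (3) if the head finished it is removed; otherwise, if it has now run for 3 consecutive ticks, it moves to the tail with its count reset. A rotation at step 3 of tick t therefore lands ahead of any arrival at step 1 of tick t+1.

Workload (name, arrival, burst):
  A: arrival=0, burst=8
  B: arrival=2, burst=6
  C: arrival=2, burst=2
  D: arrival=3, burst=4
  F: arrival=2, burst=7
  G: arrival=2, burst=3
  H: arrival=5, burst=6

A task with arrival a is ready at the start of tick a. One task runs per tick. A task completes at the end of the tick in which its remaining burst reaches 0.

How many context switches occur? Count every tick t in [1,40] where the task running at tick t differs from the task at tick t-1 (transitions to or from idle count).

t=0: queue=[A] q_used=0 → run A
t=1: queue=[A] q_used=1 → run A
t=2: queue=[A,B,C,F,G] q_used=2 → run A
t=3: queue=[B,C,F,G,A,D] q_used=0 → run B
t=4: queue=[B,C,F,G,A,D] q_used=1 → run B
t=5: queue=[B,C,F,G,A,D,H] q_used=2 → run B
t=6: queue=[C,F,G,A,D,H,B] q_used=0 → run C
t=7: queue=[C,F,G,A,D,H,B] q_used=1 → run C
t=8: queue=[F,G,A,D,H,B] q_used=0 → run F
t=9: queue=[F,G,A,D,H,B] q_used=1 → run F
t=10: queue=[F,G,A,D,H,B] q_used=2 → run F
t=11: queue=[G,A,D,H,B,F] q_used=0 → run G
t=12: queue=[G,A,D,H,B,F] q_used=1 → run G
t=13: queue=[G,A,D,H,B,F] q_used=2 → run G
t=14: queue=[A,D,H,B,F] q_used=0 → run A
t=15: queue=[A,D,H,B,F] q_used=1 → run A
t=16: queue=[A,D,H,B,F] q_used=2 → run A
t=17: queue=[D,H,B,F,A] q_used=0 → run D
t=18: queue=[D,H,B,F,A] q_used=1 → run D
t=19: queue=[D,H,B,F,A] q_used=2 → run D
t=20: queue=[H,B,F,A,D] q_used=0 → run H
t=21: queue=[H,B,F,A,D] q_used=1 → run H
t=22: queue=[H,B,F,A,D] q_used=2 → run H
t=23: queue=[B,F,A,D,H] q_used=0 → run B
t=24: queue=[B,F,A,D,H] q_used=1 → run B
t=25: queue=[B,F,A,D,H] q_used=2 → run B
t=26: queue=[F,A,D,H] q_used=0 → run F
t=27: queue=[F,A,D,H] q_used=1 → run F
t=28: queue=[F,A,D,H] q_used=2 → run F
t=29: queue=[A,D,H,F] q_used=0 → run A
t=30: queue=[A,D,H,F] q_used=1 → run A
t=31: queue=[D,H,F] q_used=0 → run D
t=32: queue=[H,F] q_used=0 → run H
t=33: queue=[H,F] q_used=1 → run H
t=34: queue=[H,F] q_used=2 → run H
t=35: queue=[F] q_used=0 → run F
t=36: (idle)
t=37: (idle)
t=38: (idle)
t=39: (idle)
t=40: (idle)

context switches = 14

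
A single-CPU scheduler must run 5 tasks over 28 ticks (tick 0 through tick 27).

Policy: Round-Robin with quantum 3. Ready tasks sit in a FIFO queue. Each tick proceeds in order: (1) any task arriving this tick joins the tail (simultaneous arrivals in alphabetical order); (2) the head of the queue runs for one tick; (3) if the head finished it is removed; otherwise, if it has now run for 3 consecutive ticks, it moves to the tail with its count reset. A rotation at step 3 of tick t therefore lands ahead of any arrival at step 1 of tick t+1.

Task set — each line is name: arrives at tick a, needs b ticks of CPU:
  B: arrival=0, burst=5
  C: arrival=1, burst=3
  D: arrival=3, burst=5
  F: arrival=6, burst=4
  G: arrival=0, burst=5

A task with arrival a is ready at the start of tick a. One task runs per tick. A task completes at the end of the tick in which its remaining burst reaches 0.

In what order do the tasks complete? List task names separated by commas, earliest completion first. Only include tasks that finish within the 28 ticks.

completion order = C, B, G, D, F

t=0: queue=[B,G] q_used=0 → run B
t=1: queue=[B,G,C] q_used=1 → run B
t=2: queue=[B,G,C] q_used=2 → run B
t=3: queue=[G,C,B,D] q_used=0 → run G
t=4: queue=[G,C,B,D] q_used=1 → run G
t=5: queue=[G,C,B,D] q_used=2 → run G
t=6: queue=[C,B,D,G,F] q_used=0 → run C
t=7: queue=[C,B,D,G,F] q_used=1 → run C
t=8: queue=[C,B,D,G,F] q_used=2 → run C
t=9: queue=[B,D,G,F] q_used=0 → run B
t=10: queue=[B,D,G,F] q_used=1 → run B
t=11: queue=[D,G,F] q_used=0 → run D
t=12: queue=[D,G,F] q_used=1 → run D
t=13: queue=[D,G,F] q_used=2 → run D
t=14: queue=[G,F,D] q_used=0 → run G
t=15: queue=[G,F,D] q_used=1 → run G
t=16: queue=[F,D] q_used=0 → run F
t=17: queue=[F,D] q_used=1 → run F
t=18: queue=[F,D] q_used=2 → run F
t=19: queue=[D,F] q_used=0 → run D
t=20: queue=[D,F] q_used=1 → run D
t=21: queue=[F] q_used=0 → run F
t=22: (idle)
t=23: (idle)
t=24: (idle)
t=25: (idle)
t=26: (idle)
t=27: (idle)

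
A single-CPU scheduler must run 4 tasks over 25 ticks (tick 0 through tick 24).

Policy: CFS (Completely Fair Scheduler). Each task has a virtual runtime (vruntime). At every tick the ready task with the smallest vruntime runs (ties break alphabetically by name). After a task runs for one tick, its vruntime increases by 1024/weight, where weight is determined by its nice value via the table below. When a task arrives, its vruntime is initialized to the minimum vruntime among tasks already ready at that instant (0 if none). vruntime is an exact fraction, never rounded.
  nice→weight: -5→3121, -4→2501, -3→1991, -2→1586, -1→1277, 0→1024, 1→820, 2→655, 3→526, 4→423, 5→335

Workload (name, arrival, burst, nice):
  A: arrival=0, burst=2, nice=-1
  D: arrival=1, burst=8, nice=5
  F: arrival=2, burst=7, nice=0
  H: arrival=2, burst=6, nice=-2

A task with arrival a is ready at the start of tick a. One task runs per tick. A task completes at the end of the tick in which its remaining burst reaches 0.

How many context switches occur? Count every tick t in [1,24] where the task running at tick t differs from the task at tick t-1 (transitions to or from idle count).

context switches = 13

t=0: vr[A=0] → run A
t=1: vr[A=1024/1277 D=1024/1277] → run A
t=2: vr[D=1024/1277 F=1024/1277 H=1024/1277] → run D
t=3: vr[D=1650688/427795 F=1024/1277 H=1024/1277] → run F
t=4: vr[D=1650688/427795 F=2301/1277 H=1024/1277] → run H
t=5: vr[D=1650688/427795 F=2301/1277 H=1465856/1012661] → run H
t=6: vr[D=1650688/427795 F=2301/1277 H=2119680/1012661] → run F
t=7: vr[D=1650688/427795 F=3578/1277 H=2119680/1012661] → run H
t=8: vr[D=1650688/427795 F=3578/1277 H=2773504/1012661] → run H
t=9: vr[D=1650688/427795 F=3578/1277 H=3427328/1012661] → run F
t=10: vr[D=1650688/427795 F=4855/1277 H=3427328/1012661] → run H
t=11: vr[D=1650688/427795 F=4855/1277 H=4081152/1012661] → run F
t=12: vr[D=1650688/427795 F=6132/1277 H=4081152/1012661] → run D
t=13: vr[D=2958336/427795 F=6132/1277 H=4081152/1012661] → run H
t=14: vr[D=2958336/427795 F=6132/1277] → run F
t=15: vr[D=2958336/427795 F=7409/1277] → run F
t=16: vr[D=2958336/427795 F=8686/1277] → run F
t=17: vr[D=2958336/427795] → run D
t=18: vr[D=4265984/427795] → run D
t=19: vr[D=5573632/427795] → run D
t=20: vr[D=1376256/85559] → run D
t=21: vr[D=8188928/427795] → run D
t=22: vr[D=9496576/427795] → run D
t=23: (idle)
t=24: (idle)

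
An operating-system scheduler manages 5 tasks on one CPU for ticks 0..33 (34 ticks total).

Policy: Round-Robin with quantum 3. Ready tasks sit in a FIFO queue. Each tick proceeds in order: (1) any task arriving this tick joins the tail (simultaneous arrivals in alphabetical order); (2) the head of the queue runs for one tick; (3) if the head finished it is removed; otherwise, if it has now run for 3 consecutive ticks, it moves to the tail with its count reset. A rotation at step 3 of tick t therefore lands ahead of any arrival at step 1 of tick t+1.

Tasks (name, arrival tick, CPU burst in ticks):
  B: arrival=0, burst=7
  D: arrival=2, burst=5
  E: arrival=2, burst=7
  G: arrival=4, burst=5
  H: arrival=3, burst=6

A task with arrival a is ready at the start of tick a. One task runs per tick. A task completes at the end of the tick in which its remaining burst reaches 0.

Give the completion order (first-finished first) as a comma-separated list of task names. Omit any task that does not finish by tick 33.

t=0: queue=[B] q_used=0 → run B
t=1: queue=[B] q_used=1 → run B
t=2: queue=[B,D,E] q_used=2 → run B
t=3: queue=[D,E,B,H] q_used=0 → run D
t=4: queue=[D,E,B,H,G] q_used=1 → run D
t=5: queue=[D,E,B,H,G] q_used=2 → run D
t=6: queue=[E,B,H,G,D] q_used=0 → run E
t=7: queue=[E,B,H,G,D] q_used=1 → run E
t=8: queue=[E,B,H,G,D] q_used=2 → run E
t=9: queue=[B,H,G,D,E] q_used=0 → run B
t=10: queue=[B,H,G,D,E] q_used=1 → run B
t=11: queue=[B,H,G,D,E] q_used=2 → run B
t=12: queue=[H,G,D,E,B] q_used=0 → run H
t=13: queue=[H,G,D,E,B] q_used=1 → run H
t=14: queue=[H,G,D,E,B] q_used=2 → run H
t=15: queue=[G,D,E,B,H] q_used=0 → run G
t=16: queue=[G,D,E,B,H] q_used=1 → run G
t=17: queue=[G,D,E,B,H] q_used=2 → run G
t=18: queue=[D,E,B,H,G] q_used=0 → run D
t=19: queue=[D,E,B,H,G] q_used=1 → run D
t=20: queue=[E,B,H,G] q_used=0 → run E
t=21: queue=[E,B,H,G] q_used=1 → run E
t=22: queue=[E,B,H,G] q_used=2 → run E
t=23: queue=[B,H,G,E] q_used=0 → run B
t=24: queue=[H,G,E] q_used=0 → run H
t=25: queue=[H,G,E] q_used=1 → run H
t=26: queue=[H,G,E] q_used=2 → run H
t=27: queue=[G,E] q_used=0 → run G
t=28: queue=[G,E] q_used=1 → run G
t=29: queue=[E] q_used=0 → run E
t=30: (idle)
t=31: (idle)
t=32: (idle)
t=33: (idle)

completion order = D, B, H, G, E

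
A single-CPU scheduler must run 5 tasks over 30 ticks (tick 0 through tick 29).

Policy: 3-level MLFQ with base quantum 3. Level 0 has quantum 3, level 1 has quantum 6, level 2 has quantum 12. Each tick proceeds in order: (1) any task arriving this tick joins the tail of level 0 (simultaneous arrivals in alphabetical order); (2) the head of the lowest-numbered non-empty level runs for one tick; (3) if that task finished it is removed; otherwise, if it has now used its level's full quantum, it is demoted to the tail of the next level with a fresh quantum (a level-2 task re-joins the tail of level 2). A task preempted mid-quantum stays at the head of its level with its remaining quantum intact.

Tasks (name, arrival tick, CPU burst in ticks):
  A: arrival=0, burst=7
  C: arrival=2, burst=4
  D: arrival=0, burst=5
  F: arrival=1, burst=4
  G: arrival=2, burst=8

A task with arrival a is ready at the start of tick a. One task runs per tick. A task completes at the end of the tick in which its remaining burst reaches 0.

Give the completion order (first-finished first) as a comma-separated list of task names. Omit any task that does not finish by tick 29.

completion order = A, D, F, C, G

t=0: L0/L1/L2 = AD/-/- → run A
t=1: L0/L1/L2 = ADF/-/- → run A
t=2: L0/L1/L2 = ADFCG/-/- → run A
t=3: L0/L1/L2 = DFCG/A/- → run D
t=4: L0/L1/L2 = DFCG/A/- → run D
t=5: L0/L1/L2 = DFCG/A/- → run D
t=6: L0/L1/L2 = FCG/AD/- → run F
t=7: L0/L1/L2 = FCG/AD/- → run F
t=8: L0/L1/L2 = FCG/AD/- → run F
t=9: L0/L1/L2 = CG/ADF/- → run C
t=10: L0/L1/L2 = CG/ADF/- → run C
t=11: L0/L1/L2 = CG/ADF/- → run C
t=12: L0/L1/L2 = G/ADFC/- → run G
t=13: L0/L1/L2 = G/ADFC/- → run G
t=14: L0/L1/L2 = G/ADFC/- → run G
t=15: L0/L1/L2 = -/ADFCG/- → run A
t=16: L0/L1/L2 = -/ADFCG/- → run A
t=17: L0/L1/L2 = -/ADFCG/- → run A
t=18: L0/L1/L2 = -/ADFCG/- → run A
t=19: L0/L1/L2 = -/DFCG/- → run D
t=20: L0/L1/L2 = -/DFCG/- → run D
t=21: L0/L1/L2 = -/FCG/- → run F
t=22: L0/L1/L2 = -/CG/- → run C
t=23: L0/L1/L2 = -/G/- → run G
t=24: L0/L1/L2 = -/G/- → run G
t=25: L0/L1/L2 = -/G/- → run G
t=26: L0/L1/L2 = -/G/- → run G
t=27: L0/L1/L2 = -/G/- → run G
t=28: (idle)
t=29: (idle)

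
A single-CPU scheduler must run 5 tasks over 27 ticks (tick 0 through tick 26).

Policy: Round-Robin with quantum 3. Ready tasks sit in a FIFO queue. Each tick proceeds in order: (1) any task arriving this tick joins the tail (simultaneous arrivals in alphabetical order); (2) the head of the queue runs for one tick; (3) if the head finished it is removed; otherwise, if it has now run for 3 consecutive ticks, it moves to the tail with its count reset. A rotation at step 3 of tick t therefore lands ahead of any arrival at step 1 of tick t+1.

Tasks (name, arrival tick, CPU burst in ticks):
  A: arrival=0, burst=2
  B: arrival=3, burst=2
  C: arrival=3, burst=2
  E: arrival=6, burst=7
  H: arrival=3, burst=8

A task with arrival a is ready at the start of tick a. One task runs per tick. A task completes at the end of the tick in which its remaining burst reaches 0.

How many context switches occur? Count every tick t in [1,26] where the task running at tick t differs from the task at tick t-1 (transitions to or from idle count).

context switches = 10

t=0: queue=[A] q_used=0 → run A
t=1: queue=[A] q_used=1 → run A
t=2: (idle)
t=3: queue=[B,C,H] q_used=0 → run B
t=4: queue=[B,C,H] q_used=1 → run B
t=5: queue=[C,H] q_used=0 → run C
t=6: queue=[C,H,E] q_used=1 → run C
t=7: queue=[H,E] q_used=0 → run H
t=8: queue=[H,E] q_used=1 → run H
t=9: queue=[H,E] q_used=2 → run H
t=10: queue=[E,H] q_used=0 → run E
t=11: queue=[E,H] q_used=1 → run E
t=12: queue=[E,H] q_used=2 → run E
t=13: queue=[H,E] q_used=0 → run H
t=14: queue=[H,E] q_used=1 → run H
t=15: queue=[H,E] q_used=2 → run H
t=16: queue=[E,H] q_used=0 → run E
t=17: queue=[E,H] q_used=1 → run E
t=18: queue=[E,H] q_used=2 → run E
t=19: queue=[H,E] q_used=0 → run H
t=20: queue=[H,E] q_used=1 → run H
t=21: queue=[E] q_used=0 → run E
t=22: (idle)
t=23: (idle)
t=24: (idle)
t=25: (idle)
t=26: (idle)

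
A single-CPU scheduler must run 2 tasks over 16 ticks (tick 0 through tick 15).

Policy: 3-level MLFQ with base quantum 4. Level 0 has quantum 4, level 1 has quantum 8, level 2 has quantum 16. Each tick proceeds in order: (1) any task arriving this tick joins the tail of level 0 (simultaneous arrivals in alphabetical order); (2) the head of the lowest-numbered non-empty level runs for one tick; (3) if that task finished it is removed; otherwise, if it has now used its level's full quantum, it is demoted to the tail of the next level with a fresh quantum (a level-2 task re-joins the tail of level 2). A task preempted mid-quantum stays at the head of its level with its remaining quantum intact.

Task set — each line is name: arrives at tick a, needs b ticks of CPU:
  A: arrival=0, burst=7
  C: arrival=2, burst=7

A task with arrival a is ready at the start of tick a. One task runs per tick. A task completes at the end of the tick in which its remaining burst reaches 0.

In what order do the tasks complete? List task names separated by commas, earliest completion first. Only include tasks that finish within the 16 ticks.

completion order = A, C

t=0: L0/L1/L2 = A/-/- → run A
t=1: L0/L1/L2 = A/-/- → run A
t=2: L0/L1/L2 = AC/-/- → run A
t=3: L0/L1/L2 = AC/-/- → run A
t=4: L0/L1/L2 = C/A/- → run C
t=5: L0/L1/L2 = C/A/- → run C
t=6: L0/L1/L2 = C/A/- → run C
t=7: L0/L1/L2 = C/A/- → run C
t=8: L0/L1/L2 = -/AC/- → run A
t=9: L0/L1/L2 = -/AC/- → run A
t=10: L0/L1/L2 = -/AC/- → run A
t=11: L0/L1/L2 = -/C/- → run C
t=12: L0/L1/L2 = -/C/- → run C
t=13: L0/L1/L2 = -/C/- → run C
t=14: (idle)
t=15: (idle)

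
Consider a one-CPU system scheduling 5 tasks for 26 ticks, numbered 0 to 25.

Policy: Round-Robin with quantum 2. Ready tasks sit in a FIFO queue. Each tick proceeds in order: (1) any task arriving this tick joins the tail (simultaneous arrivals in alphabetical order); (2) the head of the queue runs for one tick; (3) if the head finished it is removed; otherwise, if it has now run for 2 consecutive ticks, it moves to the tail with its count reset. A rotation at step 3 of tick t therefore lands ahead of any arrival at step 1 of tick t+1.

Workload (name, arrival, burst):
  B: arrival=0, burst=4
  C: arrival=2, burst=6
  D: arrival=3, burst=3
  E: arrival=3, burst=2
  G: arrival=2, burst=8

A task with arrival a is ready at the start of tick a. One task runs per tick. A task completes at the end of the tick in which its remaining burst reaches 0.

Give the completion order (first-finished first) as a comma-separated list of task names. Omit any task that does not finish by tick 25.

completion order = B, E, D, C, G

t=0: queue=[B] q_used=0 → run B
t=1: queue=[B] q_used=1 → run B
t=2: queue=[B,C,G] q_used=0 → run B
t=3: queue=[B,C,G,D,E] q_used=1 → run B
t=4: queue=[C,G,D,E] q_used=0 → run C
t=5: queue=[C,G,D,E] q_used=1 → run C
t=6: queue=[G,D,E,C] q_used=0 → run G
t=7: queue=[G,D,E,C] q_used=1 → run G
t=8: queue=[D,E,C,G] q_used=0 → run D
t=9: queue=[D,E,C,G] q_used=1 → run D
t=10: queue=[E,C,G,D] q_used=0 → run E
t=11: queue=[E,C,G,D] q_used=1 → run E
t=12: queue=[C,G,D] q_used=0 → run C
t=13: queue=[C,G,D] q_used=1 → run C
t=14: queue=[G,D,C] q_used=0 → run G
t=15: queue=[G,D,C] q_used=1 → run G
t=16: queue=[D,C,G] q_used=0 → run D
t=17: queue=[C,G] q_used=0 → run C
t=18: queue=[C,G] q_used=1 → run C
t=19: queue=[G] q_used=0 → run G
t=20: queue=[G] q_used=1 → run G
t=21: queue=[G] q_used=0 → run G
t=22: queue=[G] q_used=1 → run G
t=23: (idle)
t=24: (idle)
t=25: (idle)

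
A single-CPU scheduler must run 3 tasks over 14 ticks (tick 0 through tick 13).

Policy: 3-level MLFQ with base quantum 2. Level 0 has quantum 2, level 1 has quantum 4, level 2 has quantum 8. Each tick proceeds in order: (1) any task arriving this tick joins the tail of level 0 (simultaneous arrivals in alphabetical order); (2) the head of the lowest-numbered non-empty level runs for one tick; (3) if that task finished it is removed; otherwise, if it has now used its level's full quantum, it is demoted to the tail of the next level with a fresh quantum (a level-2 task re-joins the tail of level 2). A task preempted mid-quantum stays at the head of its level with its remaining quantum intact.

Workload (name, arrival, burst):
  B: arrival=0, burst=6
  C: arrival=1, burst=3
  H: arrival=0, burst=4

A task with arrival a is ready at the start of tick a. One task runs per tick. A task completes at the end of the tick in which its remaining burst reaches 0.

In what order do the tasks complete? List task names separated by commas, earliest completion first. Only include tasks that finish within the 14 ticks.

completion order = B, H, C

t=0: L0/L1/L2 = BH/-/- → run B
t=1: L0/L1/L2 = BHC/-/- → run B
t=2: L0/L1/L2 = HC/B/- → run H
t=3: L0/L1/L2 = HC/B/- → run H
t=4: L0/L1/L2 = C/BH/- → run C
t=5: L0/L1/L2 = C/BH/- → run C
t=6: L0/L1/L2 = -/BHC/- → run B
t=7: L0/L1/L2 = -/BHC/- → run B
t=8: L0/L1/L2 = -/BHC/- → run B
t=9: L0/L1/L2 = -/BHC/- → run B
t=10: L0/L1/L2 = -/HC/- → run H
t=11: L0/L1/L2 = -/HC/- → run H
t=12: L0/L1/L2 = -/C/- → run C
t=13: (idle)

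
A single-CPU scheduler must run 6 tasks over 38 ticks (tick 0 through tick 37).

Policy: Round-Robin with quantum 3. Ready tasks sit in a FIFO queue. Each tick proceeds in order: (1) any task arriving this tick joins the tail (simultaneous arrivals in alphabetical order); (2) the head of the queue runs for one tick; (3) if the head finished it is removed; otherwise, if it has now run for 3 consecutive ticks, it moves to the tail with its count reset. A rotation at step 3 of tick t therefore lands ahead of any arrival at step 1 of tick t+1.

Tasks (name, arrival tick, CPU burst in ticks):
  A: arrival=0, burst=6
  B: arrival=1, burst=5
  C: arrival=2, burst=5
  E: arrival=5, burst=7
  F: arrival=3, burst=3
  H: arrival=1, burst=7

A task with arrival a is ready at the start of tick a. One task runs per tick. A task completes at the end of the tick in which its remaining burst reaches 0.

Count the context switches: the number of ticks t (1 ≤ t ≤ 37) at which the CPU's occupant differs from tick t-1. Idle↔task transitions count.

t=0: queue=[A] q_used=0 → run A
t=1: queue=[A,B,H] q_used=1 → run A
t=2: queue=[A,B,H,C] q_used=2 → run A
t=3: queue=[B,H,C,A,F] q_used=0 → run B
t=4: queue=[B,H,C,A,F] q_used=1 → run B
t=5: queue=[B,H,C,A,F,E] q_used=2 → run B
t=6: queue=[H,C,A,F,E,B] q_used=0 → run H
t=7: queue=[H,C,A,F,E,B] q_used=1 → run H
t=8: queue=[H,C,A,F,E,B] q_used=2 → run H
t=9: queue=[C,A,F,E,B,H] q_used=0 → run C
t=10: queue=[C,A,F,E,B,H] q_used=1 → run C
t=11: queue=[C,A,F,E,B,H] q_used=2 → run C
t=12: queue=[A,F,E,B,H,C] q_used=0 → run A
t=13: queue=[A,F,E,B,H,C] q_used=1 → run A
t=14: queue=[A,F,E,B,H,C] q_used=2 → run A
t=15: queue=[F,E,B,H,C] q_used=0 → run F
t=16: queue=[F,E,B,H,C] q_used=1 → run F
t=17: queue=[F,E,B,H,C] q_used=2 → run F
t=18: queue=[E,B,H,C] q_used=0 → run E
t=19: queue=[E,B,H,C] q_used=1 → run E
t=20: queue=[E,B,H,C] q_used=2 → run E
t=21: queue=[B,H,C,E] q_used=0 → run B
t=22: queue=[B,H,C,E] q_used=1 → run B
t=23: queue=[H,C,E] q_used=0 → run H
t=24: queue=[H,C,E] q_used=1 → run H
t=25: queue=[H,C,E] q_used=2 → run H
t=26: queue=[C,E,H] q_used=0 → run C
t=27: queue=[C,E,H] q_used=1 → run C
t=28: queue=[E,H] q_used=0 → run E
t=29: queue=[E,H] q_used=1 → run E
t=30: queue=[E,H] q_used=2 → run E
t=31: queue=[H,E] q_used=0 → run H
t=32: queue=[E] q_used=0 → run E
t=33: (idle)
t=34: (idle)
t=35: (idle)
t=36: (idle)
t=37: (idle)

context switches = 13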